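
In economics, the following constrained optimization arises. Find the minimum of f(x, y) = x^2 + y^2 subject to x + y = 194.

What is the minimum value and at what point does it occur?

Substitute y = 194 - x into f(x,y) = x^2 + y^2:
g(x) = x^2 + (194 - x)^2 = 2x^2 - 388x + 37636
g'(x) = 4x - 388 = 0  =>  x = 97
y = 194 - 97 = 97
Minimum value = 97^2 + 97^2 = 18818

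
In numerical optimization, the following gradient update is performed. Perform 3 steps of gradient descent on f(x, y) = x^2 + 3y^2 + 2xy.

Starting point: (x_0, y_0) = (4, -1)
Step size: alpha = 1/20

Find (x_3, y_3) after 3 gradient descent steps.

f(x,y) = x^2 + 3y^2 + 2xy
grad_x = 2x + 2y, grad_y = 6y + 2x
Step 1: grad = (6, 2), (37/10, -11/10)
Step 2: grad = (26/5, 4/5), (86/25, -57/50)
Step 3: grad = (23/5, 1/25), (321/100, -571/500)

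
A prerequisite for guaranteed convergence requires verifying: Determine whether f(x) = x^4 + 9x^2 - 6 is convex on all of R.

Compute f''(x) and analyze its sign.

f(x) = x^4 + 9x^2 - 6
f'(x) = 4x^3 + 18x
f''(x) = 12x^2 + 18
f''(x) = 12x^2 + 18 >= 18 > 0 for all x
Therefore, f is convex on R.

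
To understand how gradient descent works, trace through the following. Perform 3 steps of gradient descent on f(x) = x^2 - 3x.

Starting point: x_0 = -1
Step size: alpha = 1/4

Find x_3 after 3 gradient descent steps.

f(x) = x^2 - 3x, f'(x) = 2x + (-3)
Step 1: f'(-1) = -5, x_1 = -1 - 1/4 * -5 = 1/4
Step 2: f'(1/4) = -5/2, x_2 = 1/4 - 1/4 * -5/2 = 7/8
Step 3: f'(7/8) = -5/4, x_3 = 7/8 - 1/4 * -5/4 = 19/16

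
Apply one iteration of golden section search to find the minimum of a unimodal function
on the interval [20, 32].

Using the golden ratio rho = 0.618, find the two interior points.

Golden section search on [20, 32].
Golden ratio rho = 0.618 (approx).
Interior points:
  x_1 = 20 + (1-0.618)*12 = 24.5840
  x_2 = 20 + 0.618*12 = 27.4160
Compare f(x_1) and f(x_2) to determine which subinterval to keep.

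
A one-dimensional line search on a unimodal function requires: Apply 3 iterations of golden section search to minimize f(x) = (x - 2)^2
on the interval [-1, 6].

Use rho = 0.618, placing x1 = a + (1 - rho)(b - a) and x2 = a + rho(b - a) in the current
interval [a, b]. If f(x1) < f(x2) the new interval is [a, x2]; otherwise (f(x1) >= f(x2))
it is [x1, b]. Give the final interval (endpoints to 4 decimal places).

Golden section search for min of f(x) = (x - 2)^2 on [-1, 6].
Each step: x1 = a + (1 - rho)(b - a), x2 = a + rho(b - a); if f(x1) < f(x2) keep [a, x2], otherwise keep [x1, b].
Step 1: [-1.0000, 6.0000], x1=1.6740 (f=0.1063), x2=3.3260 (f=1.7583); f(x1) < f(x2) => keep [-1.0000, 3.3260]
Step 2: [-1.0000, 3.3260], x1=0.6525 (f=1.8157), x2=1.6735 (f=0.1066); f(x1) > f(x2) => keep [0.6525, 3.3260]
Step 3: [0.6525, 3.3260], x1=1.6738 (f=0.1064), x2=2.3047 (f=0.0929); f(x1) > f(x2) => keep [1.6738, 3.3260]
Final interval: [1.6738, 3.3260]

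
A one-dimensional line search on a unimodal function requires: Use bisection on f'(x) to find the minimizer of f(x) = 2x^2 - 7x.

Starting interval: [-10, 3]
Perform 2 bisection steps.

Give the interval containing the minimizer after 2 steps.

Finding critical point of f(x) = 2x^2 - 7x using bisection on f'(x) = 4x + -7.
f'(x) = 0 when x = 7/4.
Starting interval: [-10, 3]
Step 1: mid = -7/2, f'(mid) = -21, new interval = [-7/2, 3]
Step 2: mid = -1/4, f'(mid) = -8, new interval = [-1/4, 3]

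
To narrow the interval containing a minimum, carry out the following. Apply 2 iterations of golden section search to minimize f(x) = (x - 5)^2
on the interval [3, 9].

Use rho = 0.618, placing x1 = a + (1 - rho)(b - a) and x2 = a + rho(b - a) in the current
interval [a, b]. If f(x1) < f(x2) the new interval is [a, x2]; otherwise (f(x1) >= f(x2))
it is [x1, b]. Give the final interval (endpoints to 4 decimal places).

Golden section search for min of f(x) = (x - 5)^2 on [3, 9].
Each step: x1 = a + (1 - rho)(b - a), x2 = a + rho(b - a); if f(x1) < f(x2) keep [a, x2], otherwise keep [x1, b].
Step 1: [3.0000, 9.0000], x1=5.2920 (f=0.0853), x2=6.7080 (f=2.9173); f(x1) < f(x2) => keep [3.0000, 6.7080]
Step 2: [3.0000, 6.7080], x1=4.4165 (f=0.3405), x2=5.2915 (f=0.0850); f(x1) > f(x2) => keep [4.4165, 6.7080]
Final interval: [4.4165, 6.7080]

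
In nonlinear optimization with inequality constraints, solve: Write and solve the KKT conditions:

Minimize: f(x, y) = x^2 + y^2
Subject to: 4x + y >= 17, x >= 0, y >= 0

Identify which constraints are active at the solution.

KKT conditions for min x^2 + y^2 s.t. 4x + 1y >= 17, x >= 0, y >= 0:
Stationarity: 2x = mu*4 + mu_x, 2y = mu*1 + mu_y, with mu, mu_x, mu_y >= 0
Complementary slackness: mu*(4x + y - 17) = 0, mu_x*x = 0, mu_y*y = 0
(0, 0) is infeasible (4*0 + 1*0 < 17), so if mu = 0 stationarity would force x = mu_x/2 >= 0, y = mu_y/2 >= 0 with mu_x*x = mu_y*y = 0, i.e. x = y = 0: contradiction. Hence mu > 0 and 4x + y = 17 is active.
Try x > 0, y > 0 (so mu_x = mu_y = 0): x = 4*mu/2, y = 1*mu/2
Substitute: 4*(4*mu/2) + 1*(1*mu/2) = 17
  mu*17/2 = 17 => mu = 2
x* = 4 > 0, y* = 1 > 0, consistent with mu_x = mu_y = 0.
f is convex and the constraints are linear, so this KKT point is the global minimum.
f* = 17
Active constraints: 4x + y >= 17 (holds with equality, mu = 2 > 0); x >= 0 and y >= 0 are inactive (mu_x = mu_y = 0).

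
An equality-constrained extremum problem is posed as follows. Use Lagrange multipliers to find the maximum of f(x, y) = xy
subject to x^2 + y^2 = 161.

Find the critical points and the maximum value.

Lagrange conditions: y = 2*lambda*x and x = 2*lambda*y
If x = 0 then y = 0, violating the constraint, so x, y != 0.
Dividing: y/x = x/y => x^2 = y^2 => y = x or y = -x
Constraint: 2x^2 = 161 => x^2 = 161/2 => x = +/-sqrt(161/2)
Critical points: (sqrt(161/2), sqrt(161/2)), (-sqrt(161/2), -sqrt(161/2)), (sqrt(161/2), -sqrt(161/2)), (-sqrt(161/2), sqrt(161/2))
  y = x:  xy = x^2 = 161/2  at (sqrt(161/2), sqrt(161/2)) and (-sqrt(161/2), -sqrt(161/2))
  y = -x: xy = -x^2 = -161/2 at (sqrt(161/2), -sqrt(161/2)) and (-sqrt(161/2), sqrt(161/2))
Maximum xy = 161/2 at (sqrt(161/2), sqrt(161/2)) and (-sqrt(161/2), -sqrt(161/2))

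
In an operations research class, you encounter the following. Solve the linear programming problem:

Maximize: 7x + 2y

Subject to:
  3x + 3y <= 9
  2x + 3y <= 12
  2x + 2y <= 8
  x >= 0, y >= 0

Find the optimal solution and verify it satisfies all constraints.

Feasible vertices: (0, 0), (0, 3), (3, 0)
Objective 7x + 2y at each vertex:
  (0, 0): 0
  (0, 3): 6
  (3, 0): 21
Maximum is 21 at (3, 0).
Verify constraints at (x, y) = (3, 0):
  3*3 + 3*0 = 9 <= 9 (active)
  2*3 + 3*0 = 6 <= 12
  2*3 + 2*0 = 6 <= 8
  x = 3 >= 0, y = 0 >= 0. All constraints satisfied.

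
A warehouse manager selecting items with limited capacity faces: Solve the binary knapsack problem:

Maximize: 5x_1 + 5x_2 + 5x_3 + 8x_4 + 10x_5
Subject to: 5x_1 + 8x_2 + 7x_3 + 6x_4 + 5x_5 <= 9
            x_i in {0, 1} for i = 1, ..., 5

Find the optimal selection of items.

Items: item 1 (v=5, w=5), item 2 (v=5, w=8), item 3 (v=5, w=7), item 4 (v=8, w=6), item 5 (v=10, w=5)
Capacity: 9
Checking all 32 subsets (w = total weight, v = total value):
  {}: w = 0, v = 0
  {1}: w = 5, v = 5
  {2}: w = 8, v = 5
  {3}: w = 7, v = 5
  {4}: w = 6, v = 8
  {5}: w = 5, v = 10
  {1, 2}: w = 13 > 9, infeasible
  {1, 3}: w = 12 > 9, infeasible
  {1, 4}: w = 11 > 9, infeasible
  {1, 5}: w = 10 > 9, infeasible
  {2, 3}: w = 15 > 9, infeasible
  {2, 4}: w = 14 > 9, infeasible
  {2, 5}: w = 13 > 9, infeasible
  {3, 4}: w = 13 > 9, infeasible
  {3, 5}: w = 12 > 9, infeasible
  {4, 5}: w = 11 > 9, infeasible
  {1, 2, 3}: w = 20 > 9, infeasible
  {1, 2, 4}: w = 19 > 9, infeasible
  {1, 2, 5}: w = 18 > 9, infeasible
  {1, 3, 4}: w = 18 > 9, infeasible
  {1, 3, 5}: w = 17 > 9, infeasible
  {1, 4, 5}: w = 16 > 9, infeasible
  {2, 3, 4}: w = 21 > 9, infeasible
  {2, 3, 5}: w = 20 > 9, infeasible
  {2, 4, 5}: w = 19 > 9, infeasible
  {3, 4, 5}: w = 18 > 9, infeasible
  {1, 2, 3, 4}: w = 26 > 9, infeasible
  {1, 2, 3, 5}: w = 25 > 9, infeasible
  {1, 2, 4, 5}: w = 24 > 9, infeasible
  {1, 3, 4, 5}: w = 23 > 9, infeasible
  {2, 3, 4, 5}: w = 26 > 9, infeasible
  {1, 2, 3, 4, 5}: w = 31 > 9, infeasible
Best feasible subset: items [5]
Total weight: 5 <= 9, total value: 10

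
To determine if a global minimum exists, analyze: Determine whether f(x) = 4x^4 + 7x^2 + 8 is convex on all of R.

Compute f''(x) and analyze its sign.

f(x) = 4x^4 + 7x^2 + 8
f'(x) = 16x^3 + 14x
f''(x) = 48x^2 + 14
f''(x) = 48x^2 + 14 >= 14 > 0 for all x
Therefore, f is convex on R.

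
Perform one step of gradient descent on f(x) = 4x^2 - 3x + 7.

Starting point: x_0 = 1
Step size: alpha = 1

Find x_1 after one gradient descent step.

f(x) = 4x^2 - 3x + 7
f'(x) = 8x - 3
f'(1) = 8*1 + (-3) = 5
x_1 = x_0 - alpha * f'(x_0) = 1 - 1 * 5 = -4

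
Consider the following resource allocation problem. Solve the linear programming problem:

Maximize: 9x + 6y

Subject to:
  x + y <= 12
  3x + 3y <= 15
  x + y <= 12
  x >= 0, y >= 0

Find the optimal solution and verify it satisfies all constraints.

Feasible vertices: (0, 0), (0, 5), (5, 0)
Objective 9x + 6y at each vertex:
  (0, 0): 0
  (0, 5): 30
  (5, 0): 45
Maximum is 45 at (5, 0).
Verify constraints at (x, y) = (5, 0):
  1*5 + 1*0 = 5 <= 12
  3*5 + 3*0 = 15 <= 15 (active)
  1*5 + 1*0 = 5 <= 12
  x = 5 >= 0, y = 0 >= 0. All constraints satisfied.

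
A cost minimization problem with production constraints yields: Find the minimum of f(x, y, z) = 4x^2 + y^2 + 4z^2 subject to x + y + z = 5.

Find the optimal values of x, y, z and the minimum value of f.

Using Lagrange multipliers on f = 4x^2 + y^2 + 4z^2 with constraint x + y + z = 5:
Conditions: 2*4*x = lambda, 2*1*y = lambda, 2*4*z = lambda
So x = lambda/8, y = lambda/2, z = lambda/8
Substituting into constraint: lambda * (3/4) = 5
lambda = 20/3
x = 5/6, y = 10/3, z = 5/6
Minimum value = 50/3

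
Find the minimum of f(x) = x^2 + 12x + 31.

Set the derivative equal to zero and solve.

f(x) = x^2 + 12x + 31
f'(x) = 2x + (12) = 0
x = -12/2 = -6
f(-6) = -5
Since f''(x) = 2 > 0, this is a minimum.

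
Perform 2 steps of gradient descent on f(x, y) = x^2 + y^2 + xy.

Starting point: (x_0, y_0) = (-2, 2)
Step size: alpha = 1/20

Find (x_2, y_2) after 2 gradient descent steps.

f(x,y) = x^2 + y^2 + xy
grad_x = 2x + 1y, grad_y = 2y + 1x
Step 1: grad = (-2, 2), (-19/10, 19/10)
Step 2: grad = (-19/10, 19/10), (-361/200, 361/200)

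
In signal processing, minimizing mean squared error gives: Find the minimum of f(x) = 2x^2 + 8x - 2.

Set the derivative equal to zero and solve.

f(x) = 2x^2 + 8x - 2
f'(x) = 4x + (8) = 0
x = -8/4 = -2
f(-2) = -10
Since f''(x) = 4 > 0, this is a minimum.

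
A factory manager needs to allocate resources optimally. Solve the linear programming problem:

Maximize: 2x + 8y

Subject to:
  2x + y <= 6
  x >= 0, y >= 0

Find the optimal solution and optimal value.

The feasible region has vertices at [(0, 0), (3, 0), (0, 6)].
Checking objective 2x + 8y at each vertex:
  (0, 0): 2*0 + 8*0 = 0
  (3, 0): 2*3 + 8*0 = 6
  (0, 6): 2*0 + 8*6 = 48
Maximum is 48 at (0, 6).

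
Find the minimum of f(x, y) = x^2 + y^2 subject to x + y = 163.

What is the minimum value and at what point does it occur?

Substitute y = 163 - x into f(x,y) = x^2 + y^2:
g(x) = x^2 + (163 - x)^2 = 2x^2 - 326x + 26569
g'(x) = 4x - 326 = 0  =>  x = 163/2
y = 163 - 163/2 = 163/2
Minimum value = (163/2)^2 + (163/2)^2 = 26569/2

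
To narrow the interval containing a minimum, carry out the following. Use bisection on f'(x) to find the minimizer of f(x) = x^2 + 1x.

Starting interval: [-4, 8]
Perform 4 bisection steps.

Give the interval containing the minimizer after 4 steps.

Finding critical point of f(x) = x^2 + 1x using bisection on f'(x) = 2x + 1.
f'(x) = 0 when x = -1/2.
Starting interval: [-4, 8]
Step 1: mid = 2, f'(mid) = 5, new interval = [-4, 2]
Step 2: mid = -1, f'(mid) = -1, new interval = [-1, 2]
Step 3: mid = 1/2, f'(mid) = 2, new interval = [-1, 1/2]
Step 4: mid = -1/4, f'(mid) = 1/2, new interval = [-1, -1/4]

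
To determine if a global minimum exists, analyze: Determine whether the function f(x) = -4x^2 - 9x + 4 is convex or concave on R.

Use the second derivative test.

f(x) = -4x^2 - 9x + 4
f'(x) = -8x - 9
f''(x) = -8
Since f''(x) = -8 < 0 for all x, f is concave on R.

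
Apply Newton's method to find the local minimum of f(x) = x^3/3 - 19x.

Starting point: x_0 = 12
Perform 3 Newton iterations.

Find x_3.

f(x) = x^3/3 - 19x
f'(x) = x^2 - 19, f''(x) = 2x
Newton update: x_{n+1} = x_n - (x_n^2 - 19)/(2*x_n)
Step 1: x_0 = 12, f'=125, f''=24, x_1 = 163/24
Step 2: x_1 = 163/24, f'=15625/576, f''=163/12, x_2 = 37513/7824
Step 3: x_2 = 37513/7824, f'=244140625/61214976, f''=37513/3912, x_3 = 2570309713/587003424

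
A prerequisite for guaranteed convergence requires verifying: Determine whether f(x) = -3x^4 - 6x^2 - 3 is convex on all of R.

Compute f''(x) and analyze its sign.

f(x) = -3x^4 - 6x^2 - 3
f'(x) = -12x^3 + -12x
f''(x) = -36x^2 + -12
f''(x) = -36x^2 + -12 <= -12 < 0 for all x
Therefore, f is concave on R.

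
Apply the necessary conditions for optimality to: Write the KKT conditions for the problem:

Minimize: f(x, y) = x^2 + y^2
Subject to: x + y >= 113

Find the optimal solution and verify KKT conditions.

KKT conditions for min x^2 + y^2 s.t. x + y >= 113:
Stationarity: 2x = mu, 2y = mu
So x = y = mu/2.
Complementary slackness: mu*(x + y - 113) = 0
Primal feasibility: x + y >= 113; dual feasibility: mu >= 0
If mu = 0 then x = y = 0, but 0 + 0 < 113 is infeasible, so the constraint is active.
Constraint active: x + y = 2*(mu/2) = 113 => mu = 113
x = y = 113/2, f = 12769/2
Verify: stationarity 2*(113/2) = 113 = mu; primal 113/2 + 113/2 = 113 >= 113; dual mu = 113 >= 0; complementary slackness 113*(113 - 113) = 0. All KKT conditions hold.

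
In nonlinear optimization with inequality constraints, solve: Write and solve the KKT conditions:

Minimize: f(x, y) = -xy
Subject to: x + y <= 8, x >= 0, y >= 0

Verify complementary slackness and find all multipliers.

Problem: min -xy s.t. x + y <= 8 (multiplier lambda), x >= 0 (mu_x), y >= 0 (mu_y)
KKT stationarity: -y + lambda - mu_x = 0, -x + lambda - mu_y = 0, with lambda, mu_x, mu_y >= 0
Complementary slackness: lambda*(x + y - 8) = 0, mu_x*x = 0, mu_y*y = 0
If lambda = 0: y = -mu_x <= 0 and x = -mu_y <= 0 force x = y = 0 with f = 0; but x = y = 4 is feasible with f = -16 < 0, so this is not the minimum. Hence lambda > 0 and x + y = 8.
Try x > 0, y > 0 (so mu_x = mu_y = 0): y = lambda, x = lambda => x = y = lambda
x + y = 8 => 2*lambda = 8 => lambda = 4
x* = y* = 4 > 0, consistent with mu_x = mu_y = 0.
(Any feasible point with x = 0 or y = 0 has f = 0 > -16, so the minimum is not on those boundaries.)
min(-xy) = -16 (i.e. max xy = 16)
Multipliers: lambda = 4, mu_x = 0, mu_y = 0
Complementary slackness: lambda*(x + y - 8) = 4*(4 + 4 - 8) = 0, mu_x*x = 0*4 = 0, mu_y*y = 0*4 = 0. Satisfied.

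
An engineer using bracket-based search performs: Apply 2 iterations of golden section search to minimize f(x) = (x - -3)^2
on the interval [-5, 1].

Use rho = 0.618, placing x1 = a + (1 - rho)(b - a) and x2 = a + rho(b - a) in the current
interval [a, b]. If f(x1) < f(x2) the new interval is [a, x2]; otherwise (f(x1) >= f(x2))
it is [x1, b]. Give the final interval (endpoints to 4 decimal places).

Golden section search for min of f(x) = (x - -3)^2 on [-5, 1].
Each step: x1 = a + (1 - rho)(b - a), x2 = a + rho(b - a); if f(x1) < f(x2) keep [a, x2], otherwise keep [x1, b].
Step 1: [-5.0000, 1.0000], x1=-2.7080 (f=0.0853), x2=-1.2920 (f=2.9173); f(x1) < f(x2) => keep [-5.0000, -1.2920]
Step 2: [-5.0000, -1.2920], x1=-3.5835 (f=0.3405), x2=-2.7085 (f=0.0850); f(x1) > f(x2) => keep [-3.5835, -1.2920]
Final interval: [-3.5835, -1.2920]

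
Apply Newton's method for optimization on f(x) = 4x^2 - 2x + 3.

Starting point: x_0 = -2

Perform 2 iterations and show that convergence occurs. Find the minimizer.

f(x) = 4x^2 - 2x + 3, f'(x) = 8x + (-2), f''(x) = 8
Step 1: f'(-2) = -18, x_1 = -2 - -18/8 = 1/4
Step 2: f'(1/4) = 0, x_2 = 1/4 (converged)
Newton's method converges in 1 step for quadratics.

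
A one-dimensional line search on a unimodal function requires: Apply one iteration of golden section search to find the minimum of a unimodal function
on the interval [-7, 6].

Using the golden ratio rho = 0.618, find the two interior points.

Golden section search on [-7, 6].
Golden ratio rho = 0.618 (approx).
Interior points:
  x_1 = -7 + (1-0.618)*13 = -2.0340
  x_2 = -7 + 0.618*13 = 1.0340
Compare f(x_1) and f(x_2) to determine which subinterval to keep.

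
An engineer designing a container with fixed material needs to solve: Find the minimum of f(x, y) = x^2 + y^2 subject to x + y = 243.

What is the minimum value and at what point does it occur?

Substitute y = 243 - x into f(x,y) = x^2 + y^2:
g(x) = x^2 + (243 - x)^2 = 2x^2 - 486x + 59049
g'(x) = 4x - 486 = 0  =>  x = 243/2
y = 243 - 243/2 = 243/2
Minimum value = (243/2)^2 + (243/2)^2 = 59049/2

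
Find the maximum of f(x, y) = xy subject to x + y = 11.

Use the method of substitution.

Substitute y = 11 - x into f(x,y) = xy:
g(x) = x(11 - x) = 11x - x^2
g'(x) = 11 - 2x = 0  =>  x = 11/2
y = 11 - 11/2 = 11/2
Maximum value = (11/2) * (11/2) = 121/4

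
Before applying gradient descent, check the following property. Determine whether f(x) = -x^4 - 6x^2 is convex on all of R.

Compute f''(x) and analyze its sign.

f(x) = -x^4 - 6x^2
f'(x) = -4x^3 + -12x
f''(x) = -12x^2 + -12
f''(x) = -12x^2 + -12 <= -12 < 0 for all x
Therefore, f is concave on R.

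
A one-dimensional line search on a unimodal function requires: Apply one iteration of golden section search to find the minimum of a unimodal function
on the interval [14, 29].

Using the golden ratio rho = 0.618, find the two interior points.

Golden section search on [14, 29].
Golden ratio rho = 0.618 (approx).
Interior points:
  x_1 = 14 + (1-0.618)*15 = 19.7300
  x_2 = 14 + 0.618*15 = 23.2700
Compare f(x_1) and f(x_2) to determine which subinterval to keep.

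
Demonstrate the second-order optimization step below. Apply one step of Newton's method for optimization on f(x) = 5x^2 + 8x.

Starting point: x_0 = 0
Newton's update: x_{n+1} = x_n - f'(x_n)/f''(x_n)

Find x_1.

f(x) = 5x^2 + 8x
f'(x) = 10x + (8), f''(x) = 10
Newton step: x_1 = x_0 - f'(x_0)/f''(x_0)
f'(0) = 8
x_1 = 0 - 8/10 = -4/5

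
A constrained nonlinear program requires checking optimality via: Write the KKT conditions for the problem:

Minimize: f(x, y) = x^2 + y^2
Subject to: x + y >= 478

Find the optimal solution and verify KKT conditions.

KKT conditions for min x^2 + y^2 s.t. x + y >= 478:
Stationarity: 2x = mu, 2y = mu
So x = y = mu/2.
Complementary slackness: mu*(x + y - 478) = 0
Primal feasibility: x + y >= 478; dual feasibility: mu >= 0
If mu = 0 then x = y = 0, but 0 + 0 < 478 is infeasible, so the constraint is active.
Constraint active: x + y = 2*(mu/2) = 478 => mu = 478
x = y = 239, f = 114242
Verify: stationarity 2*239 = 478 = mu; primal 239 + 239 = 478 >= 478; dual mu = 478 >= 0; complementary slackness 478*(478 - 478) = 0. All KKT conditions hold.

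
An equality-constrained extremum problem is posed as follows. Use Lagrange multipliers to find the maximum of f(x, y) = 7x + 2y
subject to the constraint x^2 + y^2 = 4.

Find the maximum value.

Set up Lagrange conditions: grad f = lambda * grad g
  7 = 2*lambda*x
  2 = 2*lambda*y
From these: x/y = 7/2, so x = 7t, y = 2t for some t.
Substitute into constraint: (7t)^2 + (2t)^2 = 4
  t^2 * 53 = 4
  t = sqrt(4/53)
Maximum = 7*x + 2*y = (7^2 + 2^2)*t = 53 * sqrt(4/53) = sqrt(212)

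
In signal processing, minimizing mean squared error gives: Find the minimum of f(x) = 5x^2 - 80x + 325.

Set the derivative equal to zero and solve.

f(x) = 5x^2 - 80x + 325
f'(x) = 10x + (-80) = 0
x = 80/10 = 8
f(8) = 5
Since f''(x) = 10 > 0, this is a minimum.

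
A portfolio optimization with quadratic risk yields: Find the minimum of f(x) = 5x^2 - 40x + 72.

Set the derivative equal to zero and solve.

f(x) = 5x^2 - 40x + 72
f'(x) = 10x + (-40) = 0
x = 40/10 = 4
f(4) = -8
Since f''(x) = 10 > 0, this is a minimum.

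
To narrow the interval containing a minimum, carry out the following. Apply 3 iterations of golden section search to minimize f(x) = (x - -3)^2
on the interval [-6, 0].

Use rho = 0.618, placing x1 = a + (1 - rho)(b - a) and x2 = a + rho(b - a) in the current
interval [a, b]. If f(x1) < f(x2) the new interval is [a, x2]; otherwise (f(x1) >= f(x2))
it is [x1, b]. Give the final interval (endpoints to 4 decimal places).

Golden section search for min of f(x) = (x - -3)^2 on [-6, 0].
Each step: x1 = a + (1 - rho)(b - a), x2 = a + rho(b - a); if f(x1) < f(x2) keep [a, x2], otherwise keep [x1, b].
Step 1: [-6.0000, 0.0000], x1=-3.7080 (f=0.5013), x2=-2.2920 (f=0.5013); f(x1) = f(x2) (tie, not '<') => keep [-3.7080, 0.0000]
Step 2: [-3.7080, 0.0000], x1=-2.2915 (f=0.5019), x2=-1.4165 (f=2.5076); f(x1) < f(x2) => keep [-3.7080, -1.4165]
Step 3: [-3.7080, -1.4165], x1=-2.8326 (f=0.0280), x2=-2.2918 (f=0.5015); f(x1) < f(x2) => keep [-3.7080, -2.2918]
Final interval: [-3.7080, -2.2918]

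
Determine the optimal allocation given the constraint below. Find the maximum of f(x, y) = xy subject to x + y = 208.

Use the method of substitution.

Substitute y = 208 - x into f(x,y) = xy:
g(x) = x(208 - x) = 208x - x^2
g'(x) = 208 - 2x = 0  =>  x = 104
y = 208 - 104 = 104
Maximum value = 104 * 104 = 10816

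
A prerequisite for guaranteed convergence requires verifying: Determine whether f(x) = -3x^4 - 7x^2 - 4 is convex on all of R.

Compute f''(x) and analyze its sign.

f(x) = -3x^4 - 7x^2 - 4
f'(x) = -12x^3 + -14x
f''(x) = -36x^2 + -14
f''(x) = -36x^2 + -14 <= -14 < 0 for all x
Therefore, f is concave on R.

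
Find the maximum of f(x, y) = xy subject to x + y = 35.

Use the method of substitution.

Substitute y = 35 - x into f(x,y) = xy:
g(x) = x(35 - x) = 35x - x^2
g'(x) = 35 - 2x = 0  =>  x = 35/2
y = 35 - 35/2 = 35/2
Maximum value = (35/2) * (35/2) = 1225/4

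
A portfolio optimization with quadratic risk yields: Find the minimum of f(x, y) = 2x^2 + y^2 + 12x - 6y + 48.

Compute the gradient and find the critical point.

f(x,y) = 2x^2 + y^2 + 12x - 6y + 48
df/dx = 4x + (12) = 0  =>  x = -3
df/dy = 2y + (-6) = 0  =>  y = 3
f(-3, 3) = 2*(-3)^2 + 1*(3)^2 + 12*(-3) + -6*(3) + 48 = 21
Hessian is diagonal with entries 4, 2 > 0, so this is a minimum.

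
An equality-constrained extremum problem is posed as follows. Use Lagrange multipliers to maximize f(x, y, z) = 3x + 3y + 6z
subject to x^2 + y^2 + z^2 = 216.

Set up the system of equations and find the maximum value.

Lagrange conditions: 3 = 2*lambda*x, 3 = 2*lambda*y, 6 = 2*lambda*z
So x:3 = y:3 = z:6, i.e. x = 3t, y = 3t, z = 6t
Constraint: t^2*(3^2 + 3^2 + 6^2) = 216
  t^2 * 54 = 216  =>  t = sqrt(4)
Maximum = 3*3t + 3*3t + 6*6t = 54*sqrt(4) = 108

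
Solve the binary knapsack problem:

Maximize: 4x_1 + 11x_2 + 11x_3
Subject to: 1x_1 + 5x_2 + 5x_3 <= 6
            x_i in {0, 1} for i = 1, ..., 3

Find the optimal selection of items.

Items: item 1 (v=4, w=1), item 2 (v=11, w=5), item 3 (v=11, w=5)
Capacity: 6
Checking all 8 subsets (w = total weight, v = total value):
  {}: w = 0, v = 0
  {1}: w = 1, v = 4
  {2}: w = 5, v = 11
  {3}: w = 5, v = 11
  {1, 2}: w = 6, v = 15
  {1, 3}: w = 6, v = 15
  {2, 3}: w = 10 > 6, infeasible
  {1, 2, 3}: w = 11 > 6, infeasible
Best feasible subset: items [1, 2]
(The same value 15 is also attained by {1, 3}.)
Total weight: 6 <= 6, total value: 15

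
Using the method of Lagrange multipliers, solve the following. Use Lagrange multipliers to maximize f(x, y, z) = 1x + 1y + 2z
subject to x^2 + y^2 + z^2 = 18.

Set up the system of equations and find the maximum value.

Lagrange conditions: 1 = 2*lambda*x, 1 = 2*lambda*y, 2 = 2*lambda*z
So x:1 = y:1 = z:2, i.e. x = 1t, y = 1t, z = 2t
Constraint: t^2*(1^2 + 1^2 + 2^2) = 18
  t^2 * 6 = 18  =>  t = sqrt(3)
Maximum = 1*1t + 1*1t + 2*2t = 6*sqrt(3) = sqrt(108)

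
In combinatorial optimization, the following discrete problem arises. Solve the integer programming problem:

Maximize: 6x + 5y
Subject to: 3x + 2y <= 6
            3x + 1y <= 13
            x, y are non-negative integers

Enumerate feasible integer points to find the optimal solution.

Constraint 1: 3x + 2y <= 6
Constraint 2: 3x + 1y <= 13
Feasible x range (need y >= 0): 0 <= x <= min(6/3, 13/3) => x in {0, ..., 2}.
Enumerate feasible integer points row by row (the coefficient of y is 5 > 0, so for each x the largest feasible y gives the best value):
  x = 0: y <= min((6 - 3*0)/2, (13 - 3*0)/1) => y in {0, ..., 3}; best 6*0 + 5*3 = 15
  x = 1: y <= min((6 - 3*1)/2, (13 - 3*1)/1) => y in {0, ..., 1}; best 6*1 + 5*1 = 11
  x = 2: y <= min((6 - 3*2)/2, (13 - 3*2)/1) => y in {0}; best 6*2 + 5*0 = 12
The maximum 6x + 5y = 15 is achieved at x = 0, y = 3.
Check: 3*0 + 2*3 = 6 <= 6 and 3*0 + 1*3 = 3 <= 13.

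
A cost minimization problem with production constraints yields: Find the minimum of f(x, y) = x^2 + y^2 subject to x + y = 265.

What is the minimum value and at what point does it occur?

Substitute y = 265 - x into f(x,y) = x^2 + y^2:
g(x) = x^2 + (265 - x)^2 = 2x^2 - 530x + 70225
g'(x) = 4x - 530 = 0  =>  x = 265/2
y = 265 - 265/2 = 265/2
Minimum value = (265/2)^2 + (265/2)^2 = 70225/2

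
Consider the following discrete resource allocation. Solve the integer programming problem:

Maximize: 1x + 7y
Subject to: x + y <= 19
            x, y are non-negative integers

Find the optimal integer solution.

Objective: 1x + 7y, constraint: x + y <= 19
Coefficient of y is 7 > coefficient of x is 1, so allocate the entire budget to y.
Optimal: x = 0, y = 19, value = 133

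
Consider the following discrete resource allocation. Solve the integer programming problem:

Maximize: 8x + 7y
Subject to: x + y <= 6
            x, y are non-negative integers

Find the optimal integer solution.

Objective: 8x + 7y, constraint: x + y <= 6
Coefficient of x is 8 >= coefficient of y is 7, so allocate the entire budget to x.
Optimal: x = 6, y = 0, value = 48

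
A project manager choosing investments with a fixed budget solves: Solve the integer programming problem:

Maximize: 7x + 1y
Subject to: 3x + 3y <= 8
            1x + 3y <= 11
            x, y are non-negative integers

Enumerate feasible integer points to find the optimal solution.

Constraint 1: 3x + 3y <= 8
Constraint 2: 1x + 3y <= 11
Feasible x range (need y >= 0): 0 <= x <= min(8/3, 11/1) => x in {0, ..., 2}.
Enumerate feasible integer points row by row (the coefficient of y is 1 > 0, so for each x the largest feasible y gives the best value):
  x = 0: y <= min((8 - 3*0)/3, (11 - 1*0)/3) => y in {0, ..., 2}; best 7*0 + 1*2 = 2
  x = 1: y <= min((8 - 3*1)/3, (11 - 1*1)/3) => y in {0, ..., 1}; best 7*1 + 1*1 = 8
  x = 2: y <= min((8 - 3*2)/3, (11 - 1*2)/3) => y in {0}; best 7*2 + 1*0 = 14
The maximum 7x + 1y = 14 is achieved at x = 2, y = 0.
Check: 3*2 + 3*0 = 6 <= 8 and 1*2 + 3*0 = 2 <= 11.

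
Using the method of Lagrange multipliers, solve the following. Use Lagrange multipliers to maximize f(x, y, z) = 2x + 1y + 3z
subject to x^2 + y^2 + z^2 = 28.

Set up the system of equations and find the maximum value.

Lagrange conditions: 2 = 2*lambda*x, 1 = 2*lambda*y, 3 = 2*lambda*z
So x:2 = y:1 = z:3, i.e. x = 2t, y = 1t, z = 3t
Constraint: t^2*(2^2 + 1^2 + 3^2) = 28
  t^2 * 14 = 28  =>  t = sqrt(2)
Maximum = 2*2t + 1*1t + 3*3t = 14*sqrt(2) = sqrt(392)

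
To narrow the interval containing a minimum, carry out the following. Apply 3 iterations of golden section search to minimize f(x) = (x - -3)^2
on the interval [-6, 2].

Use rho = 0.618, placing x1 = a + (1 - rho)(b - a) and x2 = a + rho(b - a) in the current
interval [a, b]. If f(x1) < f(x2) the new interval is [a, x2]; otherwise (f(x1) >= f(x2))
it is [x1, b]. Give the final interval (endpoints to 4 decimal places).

Golden section search for min of f(x) = (x - -3)^2 on [-6, 2].
Each step: x1 = a + (1 - rho)(b - a), x2 = a + rho(b - a); if f(x1) < f(x2) keep [a, x2], otherwise keep [x1, b].
Step 1: [-6.0000, 2.0000], x1=-2.9440 (f=0.0031), x2=-1.0560 (f=3.7791); f(x1) < f(x2) => keep [-6.0000, -1.0560]
Step 2: [-6.0000, -1.0560], x1=-4.1114 (f=1.2352), x2=-2.9446 (f=0.0031); f(x1) > f(x2) => keep [-4.1114, -1.0560]
Step 3: [-4.1114, -1.0560], x1=-2.9442 (f=0.0031), x2=-2.2232 (f=0.6035); f(x1) < f(x2) => keep [-4.1114, -2.2232]
Final interval: [-4.1114, -2.2232]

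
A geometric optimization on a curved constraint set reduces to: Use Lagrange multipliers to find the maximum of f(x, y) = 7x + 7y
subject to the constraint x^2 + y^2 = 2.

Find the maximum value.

Set up Lagrange conditions: grad f = lambda * grad g
  7 = 2*lambda*x
  7 = 2*lambda*y
From these: x/y = 7/7, so x = 7t, y = 7t for some t.
Substitute into constraint: (7t)^2 + (7t)^2 = 2
  t^2 * 98 = 2
  t = sqrt(2/98)
Maximum = 7*x + 7*y = (7^2 + 7^2)*t = 98 * sqrt(2/98) = 14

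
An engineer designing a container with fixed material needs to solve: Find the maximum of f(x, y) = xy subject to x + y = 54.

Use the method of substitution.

Substitute y = 54 - x into f(x,y) = xy:
g(x) = x(54 - x) = 54x - x^2
g'(x) = 54 - 2x = 0  =>  x = 27
y = 54 - 27 = 27
Maximum value = 27 * 27 = 729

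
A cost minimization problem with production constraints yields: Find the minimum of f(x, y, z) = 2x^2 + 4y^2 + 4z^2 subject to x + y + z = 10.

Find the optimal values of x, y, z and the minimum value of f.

Using Lagrange multipliers on f = 2x^2 + 4y^2 + 4z^2 with constraint x + y + z = 10:
Conditions: 2*2*x = lambda, 2*4*y = lambda, 2*4*z = lambda
So x = lambda/4, y = lambda/8, z = lambda/8
Substituting into constraint: lambda * (1/2) = 10
lambda = 20
x = 5, y = 5/2, z = 5/2
Minimum value = 100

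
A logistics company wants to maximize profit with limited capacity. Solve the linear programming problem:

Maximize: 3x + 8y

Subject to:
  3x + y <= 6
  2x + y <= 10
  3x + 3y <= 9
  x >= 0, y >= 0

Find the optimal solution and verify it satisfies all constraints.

Feasible vertices: (0, 0), (0, 3), (3/2, 3/2), (2, 0)
Objective 3x + 8y at each vertex:
  (0, 0): 0
  (0, 3): 24
  (3/2, 3/2): 33/2
  (2, 0): 6
Maximum is 24 at (0, 3).
Verify constraints at (x, y) = (0, 3):
  3*0 + 1*3 = 3 <= 6
  2*0 + 1*3 = 3 <= 10
  3*0 + 3*3 = 9 <= 9 (active)
  x = 0 >= 0, y = 3 >= 0. All constraints satisfied.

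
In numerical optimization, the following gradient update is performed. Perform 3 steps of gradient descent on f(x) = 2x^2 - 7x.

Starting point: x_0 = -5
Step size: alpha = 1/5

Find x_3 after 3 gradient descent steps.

f(x) = 2x^2 - 7x, f'(x) = 4x + (-7)
Step 1: f'(-5) = -27, x_1 = -5 - 1/5 * -27 = 2/5
Step 2: f'(2/5) = -27/5, x_2 = 2/5 - 1/5 * -27/5 = 37/25
Step 3: f'(37/25) = -27/25, x_3 = 37/25 - 1/5 * -27/25 = 212/125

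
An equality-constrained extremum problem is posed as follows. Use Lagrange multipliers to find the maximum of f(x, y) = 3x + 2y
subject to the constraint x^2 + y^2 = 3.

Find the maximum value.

Set up Lagrange conditions: grad f = lambda * grad g
  3 = 2*lambda*x
  2 = 2*lambda*y
From these: x/y = 3/2, so x = 3t, y = 2t for some t.
Substitute into constraint: (3t)^2 + (2t)^2 = 3
  t^2 * 13 = 3
  t = sqrt(3/13)
Maximum = 3*x + 2*y = (3^2 + 2^2)*t = 13 * sqrt(3/13) = sqrt(39)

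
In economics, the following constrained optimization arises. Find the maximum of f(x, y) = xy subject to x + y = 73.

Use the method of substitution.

Substitute y = 73 - x into f(x,y) = xy:
g(x) = x(73 - x) = 73x - x^2
g'(x) = 73 - 2x = 0  =>  x = 73/2
y = 73 - 73/2 = 73/2
Maximum value = (73/2) * (73/2) = 5329/4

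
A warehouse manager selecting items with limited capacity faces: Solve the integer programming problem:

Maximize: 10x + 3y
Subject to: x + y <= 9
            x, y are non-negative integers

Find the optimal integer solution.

Objective: 10x + 3y, constraint: x + y <= 9
Coefficient of x is 10 >= coefficient of y is 3, so allocate the entire budget to x.
Optimal: x = 9, y = 0, value = 90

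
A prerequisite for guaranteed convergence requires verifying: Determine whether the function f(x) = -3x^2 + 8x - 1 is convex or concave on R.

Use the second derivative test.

f(x) = -3x^2 + 8x - 1
f'(x) = -6x + 8
f''(x) = -6
Since f''(x) = -6 < 0 for all x, f is concave on R.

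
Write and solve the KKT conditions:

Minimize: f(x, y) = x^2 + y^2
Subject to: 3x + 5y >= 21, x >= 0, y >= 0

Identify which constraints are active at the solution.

KKT conditions for min x^2 + y^2 s.t. 3x + 5y >= 21, x >= 0, y >= 0:
Stationarity: 2x = mu*3 + mu_x, 2y = mu*5 + mu_y, with mu, mu_x, mu_y >= 0
Complementary slackness: mu*(3x + 5y - 21) = 0, mu_x*x = 0, mu_y*y = 0
(0, 0) is infeasible (3*0 + 5*0 < 21), so if mu = 0 stationarity would force x = mu_x/2 >= 0, y = mu_y/2 >= 0 with mu_x*x = mu_y*y = 0, i.e. x = y = 0: contradiction. Hence mu > 0 and 3x + 5y = 21 is active.
Try x > 0, y > 0 (so mu_x = mu_y = 0): x = 3*mu/2, y = 5*mu/2
Substitute: 3*(3*mu/2) + 5*(5*mu/2) = 21
  mu*34/2 = 21 => mu = 21/17
x* = 63/34 > 0, y* = 105/34 > 0, consistent with mu_x = mu_y = 0.
f is convex and the constraints are linear, so this KKT point is the global minimum.
f* = 441/34
Active constraints: 3x + 5y >= 21 (holds with equality, mu = 21/17 > 0); x >= 0 and y >= 0 are inactive (mu_x = mu_y = 0).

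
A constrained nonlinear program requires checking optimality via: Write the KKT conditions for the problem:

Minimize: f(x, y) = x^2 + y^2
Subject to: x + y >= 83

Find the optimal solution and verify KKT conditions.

KKT conditions for min x^2 + y^2 s.t. x + y >= 83:
Stationarity: 2x = mu, 2y = mu
So x = y = mu/2.
Complementary slackness: mu*(x + y - 83) = 0
Primal feasibility: x + y >= 83; dual feasibility: mu >= 0
If mu = 0 then x = y = 0, but 0 + 0 < 83 is infeasible, so the constraint is active.
Constraint active: x + y = 2*(mu/2) = 83 => mu = 83
x = y = 83/2, f = 6889/2
Verify: stationarity 2*(83/2) = 83 = mu; primal 83/2 + 83/2 = 83 >= 83; dual mu = 83 >= 0; complementary slackness 83*(83 - 83) = 0. All KKT conditions hold.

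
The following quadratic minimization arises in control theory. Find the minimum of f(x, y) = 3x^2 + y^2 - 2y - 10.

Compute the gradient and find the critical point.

f(x,y) = 3x^2 + y^2 - 2y - 10
df/dx = 6x + (0) = 0  =>  x = 0
df/dy = 2y + (-2) = 0  =>  y = 1
f(0, 1) = 3*(0)^2 + 1*(1)^2 + -2*(1) + -10 = -11
Hessian is diagonal with entries 6, 2 > 0, so this is a minimum.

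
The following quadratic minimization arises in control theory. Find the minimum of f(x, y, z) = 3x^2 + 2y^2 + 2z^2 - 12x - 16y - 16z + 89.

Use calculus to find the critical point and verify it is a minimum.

f(x,y,z) = 3x^2 + 2y^2 + 2z^2 - 12x - 16y - 16z + 89
df/dx = 6x + (-12) = 0 => x = 2
df/dy = 4y + (-16) = 0 => y = 4
df/dz = 4z + (-16) = 0 => z = 4
f(2,4,4) = 3*(2)^2 + 2*(4)^2 + 2*(4)^2 + -12*(2) + -16*(4) + -16*(4) + 89 = 13
Hessian is diagonal with entries 6, 4, 4 > 0, confirmed minimum.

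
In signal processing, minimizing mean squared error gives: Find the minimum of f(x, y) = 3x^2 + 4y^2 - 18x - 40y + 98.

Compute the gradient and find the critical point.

f(x,y) = 3x^2 + 4y^2 - 18x - 40y + 98
df/dx = 6x + (-18) = 0  =>  x = 3
df/dy = 8y + (-40) = 0  =>  y = 5
f(3, 5) = 3*(3)^2 + 4*(5)^2 + -18*(3) + -40*(5) + 98 = -29
Hessian is diagonal with entries 6, 8 > 0, so this is a minimum.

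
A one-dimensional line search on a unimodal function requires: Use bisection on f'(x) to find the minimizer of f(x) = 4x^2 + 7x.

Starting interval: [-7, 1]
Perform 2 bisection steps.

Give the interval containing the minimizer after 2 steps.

Finding critical point of f(x) = 4x^2 + 7x using bisection on f'(x) = 8x + 7.
f'(x) = 0 when x = -7/8.
Starting interval: [-7, 1]
Step 1: mid = -3, f'(mid) = -17, new interval = [-3, 1]
Step 2: mid = -1, f'(mid) = -1, new interval = [-1, 1]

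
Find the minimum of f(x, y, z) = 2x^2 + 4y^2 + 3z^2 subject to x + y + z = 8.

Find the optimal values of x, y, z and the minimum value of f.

Using Lagrange multipliers on f = 2x^2 + 4y^2 + 3z^2 with constraint x + y + z = 8:
Conditions: 2*2*x = lambda, 2*4*y = lambda, 2*3*z = lambda
So x = lambda/4, y = lambda/8, z = lambda/6
Substituting into constraint: lambda * (13/24) = 8
lambda = 192/13
x = 48/13, y = 24/13, z = 32/13
Minimum value = 768/13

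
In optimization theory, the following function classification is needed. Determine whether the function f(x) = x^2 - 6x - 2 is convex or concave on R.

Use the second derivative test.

f(x) = x^2 - 6x - 2
f'(x) = 2x - 6
f''(x) = 2
Since f''(x) = 2 > 0 for all x, f is convex on R.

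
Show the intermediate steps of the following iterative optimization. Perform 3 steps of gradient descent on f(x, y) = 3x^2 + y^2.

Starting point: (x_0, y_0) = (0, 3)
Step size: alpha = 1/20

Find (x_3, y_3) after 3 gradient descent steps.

f(x,y) = 3x^2 + y^2
grad_x = 6x + 0y, grad_y = 2y + 0x
Step 1: grad = (0, 6), (0, 27/10)
Step 2: grad = (0, 27/5), (0, 243/100)
Step 3: grad = (0, 243/50), (0, 2187/1000)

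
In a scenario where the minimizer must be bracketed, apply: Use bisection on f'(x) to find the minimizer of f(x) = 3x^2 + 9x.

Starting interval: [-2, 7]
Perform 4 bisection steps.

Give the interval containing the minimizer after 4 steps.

Finding critical point of f(x) = 3x^2 + 9x using bisection on f'(x) = 6x + 9.
f'(x) = 0 when x = -3/2.
Starting interval: [-2, 7]
Step 1: mid = 5/2, f'(mid) = 24, new interval = [-2, 5/2]
Step 2: mid = 1/4, f'(mid) = 21/2, new interval = [-2, 1/4]
Step 3: mid = -7/8, f'(mid) = 15/4, new interval = [-2, -7/8]
Step 4: mid = -23/16, f'(mid) = 3/8, new interval = [-2, -23/16]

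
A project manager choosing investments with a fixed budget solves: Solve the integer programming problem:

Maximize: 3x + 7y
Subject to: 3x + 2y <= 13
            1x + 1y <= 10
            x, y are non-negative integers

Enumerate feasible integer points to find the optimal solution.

Constraint 1: 3x + 2y <= 13
Constraint 2: 1x + 1y <= 10
Feasible x range (need y >= 0): 0 <= x <= min(13/3, 10/1) => x in {0, ..., 4}.
Enumerate feasible integer points row by row (the coefficient of y is 7 > 0, so for each x the largest feasible y gives the best value):
  x = 0: y <= min((13 - 3*0)/2, (10 - 1*0)/1) => y in {0, ..., 6}; best 3*0 + 7*6 = 42
  x = 1: y <= min((13 - 3*1)/2, (10 - 1*1)/1) => y in {0, ..., 5}; best 3*1 + 7*5 = 38
  x = 2: y <= min((13 - 3*2)/2, (10 - 1*2)/1) => y in {0, ..., 3}; best 3*2 + 7*3 = 27
  x = 3: y <= min((13 - 3*3)/2, (10 - 1*3)/1) => y in {0, ..., 2}; best 3*3 + 7*2 = 23
  x = 4: y <= min((13 - 3*4)/2, (10 - 1*4)/1) => y in {0}; best 3*4 + 7*0 = 12
The maximum 3x + 7y = 42 is achieved at x = 0, y = 6.
Check: 3*0 + 2*6 = 12 <= 13 and 1*0 + 1*6 = 6 <= 10.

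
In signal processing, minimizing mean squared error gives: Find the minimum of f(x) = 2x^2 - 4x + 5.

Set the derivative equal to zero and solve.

f(x) = 2x^2 - 4x + 5
f'(x) = 4x + (-4) = 0
x = 4/4 = 1
f(1) = 3
Since f''(x) = 4 > 0, this is a minimum.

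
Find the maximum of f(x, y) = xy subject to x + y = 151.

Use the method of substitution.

Substitute y = 151 - x into f(x,y) = xy:
g(x) = x(151 - x) = 151x - x^2
g'(x) = 151 - 2x = 0  =>  x = 151/2
y = 151 - 151/2 = 151/2
Maximum value = (151/2) * (151/2) = 22801/4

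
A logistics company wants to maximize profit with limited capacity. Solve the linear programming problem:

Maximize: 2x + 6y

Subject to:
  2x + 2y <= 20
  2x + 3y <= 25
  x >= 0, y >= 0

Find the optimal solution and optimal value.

Feasible vertices: (0, 0), (0, 25/3), (5, 5), (10, 0)
Objective 2x + 6y at each:
  (0, 0): 0
  (0, 25/3): 50
  (5, 5): 40
  (10, 0): 20
Maximum is 50 at (0, 25/3).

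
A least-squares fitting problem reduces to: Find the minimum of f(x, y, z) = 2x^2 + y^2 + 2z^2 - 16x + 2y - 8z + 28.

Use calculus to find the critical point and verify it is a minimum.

f(x,y,z) = 2x^2 + y^2 + 2z^2 - 16x + 2y - 8z + 28
df/dx = 4x + (-16) = 0 => x = 4
df/dy = 2y + (2) = 0 => y = -1
df/dz = 4z + (-8) = 0 => z = 2
f(4,-1,2) = 2*(4)^2 + 1*(-1)^2 + 2*(2)^2 + -16*(4) + 2*(-1) + -8*(2) + 28 = -13
Hessian is diagonal with entries 4, 2, 4 > 0, confirmed minimum.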